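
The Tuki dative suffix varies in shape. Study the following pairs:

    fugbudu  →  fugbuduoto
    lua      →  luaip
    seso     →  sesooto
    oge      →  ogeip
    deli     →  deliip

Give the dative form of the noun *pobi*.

The suffix is conditioned by the last vowel: -oto when the last vowel of the stem is a rounded vowel (*fugbudu*, *seso*); -ip when the last vowel of the stem is an unrounded vowel (*lua*, *oge*, *deli*).
Since the last vowel of *pobi* is /i/ (an unrounded vowel), it takes -ip, giving *pobiip*.

pobiip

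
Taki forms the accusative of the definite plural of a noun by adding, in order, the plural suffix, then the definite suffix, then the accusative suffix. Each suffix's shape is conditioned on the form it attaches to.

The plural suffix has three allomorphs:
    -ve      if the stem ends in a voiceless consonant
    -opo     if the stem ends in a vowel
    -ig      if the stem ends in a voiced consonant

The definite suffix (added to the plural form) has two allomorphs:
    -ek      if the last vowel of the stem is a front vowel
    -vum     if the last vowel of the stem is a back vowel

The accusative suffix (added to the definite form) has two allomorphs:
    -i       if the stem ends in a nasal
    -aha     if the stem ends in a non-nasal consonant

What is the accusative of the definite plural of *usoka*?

*usoka*: final sound = /a/, a vowel → -opo → *usokaopo*.
Since the last vowel of the plural form *usokaopo* is /o/ (a back vowel), it takes -vum, giving *usokaopovum*.
The definite form *usokaopovum* — final consonant /m/ (a nasal) → -i → *usokaopovumi*.

usokaopovumi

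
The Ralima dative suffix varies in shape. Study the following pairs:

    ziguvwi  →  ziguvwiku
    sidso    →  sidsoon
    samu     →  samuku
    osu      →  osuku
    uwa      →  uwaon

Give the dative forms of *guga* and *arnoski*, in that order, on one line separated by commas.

The suffix is conditioned by the last vowel: -ku when the last vowel of the stem is a high vowel (*ziguvwi*, *samu*, *osu*); -on when the last vowel of the stem is a non-high vowel (*sidso*, *uwa*).
*guga* — last vowel /a/ (a non-high vowel) → -on → *gugaon*.
The last vowel of *arnoski* is /i/, which is a high vowel, so the suffix is -ku, giving *arnoskiku*.

gugaon, arnoskiku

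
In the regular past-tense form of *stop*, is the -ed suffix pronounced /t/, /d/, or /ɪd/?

The stem *stop* ends in a voiceless consonant other than /t/.
The -ed suffix is realized as /ɪd/ after /t, d/; as /t/ after other voiceless consonants; and as /d/ after other voiced sounds.
So -ed on *stop* is pronounced /t/.

/t/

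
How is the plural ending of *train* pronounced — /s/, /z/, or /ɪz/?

/z/

The stem *train* ends in a voiced non-sibilant sound.
The plural suffix surfaces as /ɪz/ after sibilants, /s/ after other voiceless consonants, and /z/ after other voiced sounds.
So the plural -s on *train* is pronounced /z/.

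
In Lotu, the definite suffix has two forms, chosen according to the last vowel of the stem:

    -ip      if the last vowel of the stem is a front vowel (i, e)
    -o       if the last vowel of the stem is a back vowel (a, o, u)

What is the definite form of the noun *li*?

liip

*li*: last vowel = /i/, a front vowel → -ip → *liip*.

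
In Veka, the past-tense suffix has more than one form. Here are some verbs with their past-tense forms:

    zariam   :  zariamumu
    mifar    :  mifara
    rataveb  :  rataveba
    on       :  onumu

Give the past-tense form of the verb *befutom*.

befutomumu

Looking at the final consonant of each stem: -umu when the stem ends in a nasal (*zariam*, *on*); -a when the stem ends in a non-nasal consonant (*mifar*, *rataveb*).
*befutom*: final consonant = /m/, a nasal → -umu → *befutomumu*.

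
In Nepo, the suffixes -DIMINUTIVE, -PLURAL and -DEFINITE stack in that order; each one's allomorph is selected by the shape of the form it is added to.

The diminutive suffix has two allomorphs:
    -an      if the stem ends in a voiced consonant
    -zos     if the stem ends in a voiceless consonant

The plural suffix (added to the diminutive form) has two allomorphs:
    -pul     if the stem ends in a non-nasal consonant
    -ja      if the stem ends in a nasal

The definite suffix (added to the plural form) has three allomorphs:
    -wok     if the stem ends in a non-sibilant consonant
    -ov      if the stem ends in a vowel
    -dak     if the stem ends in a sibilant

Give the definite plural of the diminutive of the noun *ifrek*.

*ifrek* — final consonant /k/ (voiceless) → -zos → *ifrekzos*.
Since the final consonant of the diminutive form *ifrekzos* is /s/ (non-nasal), it takes -pul, giving *ifrekzospul*.
The final sound of the plural form *ifrekzospul* is /l/, which is a non-sibilant consonant, so the definite suffix is -wok, giving *ifrekzospulwok*.

ifrekzospulwok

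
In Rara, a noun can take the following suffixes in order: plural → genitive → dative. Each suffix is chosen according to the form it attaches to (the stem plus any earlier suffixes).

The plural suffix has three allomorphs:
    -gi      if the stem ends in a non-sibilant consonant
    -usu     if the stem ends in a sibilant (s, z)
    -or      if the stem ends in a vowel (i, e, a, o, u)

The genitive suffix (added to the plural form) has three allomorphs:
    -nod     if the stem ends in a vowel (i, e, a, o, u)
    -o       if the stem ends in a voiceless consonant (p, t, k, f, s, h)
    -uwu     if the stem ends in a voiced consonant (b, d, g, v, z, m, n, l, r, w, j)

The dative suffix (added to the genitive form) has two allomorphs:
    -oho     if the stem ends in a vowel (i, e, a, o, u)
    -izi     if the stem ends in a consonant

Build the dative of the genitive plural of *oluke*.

*oluke*: final sound = /e/, a vowel → -or → *olukeor*.
Since the final sound of the plural form *olukeor* is /r/ (a voiced consonant), it takes -uwu, giving *olukeoruwu*.
The genitive form *olukeoruwu* — final sound /u/ (a vowel) → -oho → *olukeoruwuoho*.

olukeoruwuoho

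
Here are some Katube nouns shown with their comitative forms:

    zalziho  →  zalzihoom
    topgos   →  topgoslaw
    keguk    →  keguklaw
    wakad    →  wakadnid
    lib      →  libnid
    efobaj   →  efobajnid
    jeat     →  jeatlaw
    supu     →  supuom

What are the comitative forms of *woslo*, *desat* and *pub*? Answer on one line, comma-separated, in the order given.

wosloom, desatlaw, pubnid

The suffix is conditioned by the final sound: -law when the stem ends in a voiceless consonant (*topgos*, *keguk*, *jeat*); -nid when the stem ends in a voiced consonant (*wakad*, *lib*, *efobaj*); -om when the stem ends in a vowel (*zalziho*, *supu*).
*woslo*: final sound = /o/, a vowel → -om → *wosloom*.
*desat*: final sound = /t/, a voiceless consonant → -law → *desatlaw*.
Since the final sound of *pub* is /b/ (a voiced consonant), it takes -nid, giving *pubnid*.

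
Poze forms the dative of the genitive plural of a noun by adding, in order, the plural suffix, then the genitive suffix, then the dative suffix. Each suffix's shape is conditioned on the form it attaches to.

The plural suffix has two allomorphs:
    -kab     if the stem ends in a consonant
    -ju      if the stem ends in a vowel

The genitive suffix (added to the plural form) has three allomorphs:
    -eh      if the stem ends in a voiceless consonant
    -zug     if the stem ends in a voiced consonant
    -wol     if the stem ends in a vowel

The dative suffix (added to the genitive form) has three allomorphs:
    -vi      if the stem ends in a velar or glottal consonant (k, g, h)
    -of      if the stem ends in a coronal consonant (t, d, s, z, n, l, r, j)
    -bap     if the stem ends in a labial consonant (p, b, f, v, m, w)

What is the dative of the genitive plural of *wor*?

Since the final sound of *wor* is /r/ (a consonant), it takes -kab, giving *workab*.
The plural form *workab* — final sound /b/ (a voiced consonant) → -zug → *workabzug*.
The final consonant of the genitive form *workabzug* is /g/, which is velar/glottal, so the dative suffix is -vi, giving *workabzugvi*.

workabzugvi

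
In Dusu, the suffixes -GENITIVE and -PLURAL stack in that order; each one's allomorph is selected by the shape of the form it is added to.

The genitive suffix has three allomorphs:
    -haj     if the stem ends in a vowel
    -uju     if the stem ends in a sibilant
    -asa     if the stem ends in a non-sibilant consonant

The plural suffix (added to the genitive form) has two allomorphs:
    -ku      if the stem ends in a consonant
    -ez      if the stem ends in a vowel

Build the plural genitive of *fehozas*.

fehozasujuez

The final sound of *fehozas* is /s/, which is a sibilant, so the genitive suffix is -uju, giving *fehozasuju*.
The final sound of the genitive form *fehozasuju* is /u/, which is a vowel, so the plural suffix is -ez, giving *fehozasujuez*.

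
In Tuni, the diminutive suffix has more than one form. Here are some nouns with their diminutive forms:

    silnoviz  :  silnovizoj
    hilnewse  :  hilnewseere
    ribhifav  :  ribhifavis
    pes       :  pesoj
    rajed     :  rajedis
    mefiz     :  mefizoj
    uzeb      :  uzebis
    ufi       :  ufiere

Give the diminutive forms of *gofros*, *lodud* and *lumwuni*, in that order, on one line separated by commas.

gofrosoj, lodudis, lumwuniere

The suffix is conditioned by the final sound: -oj when the stem ends in a sibilant (*silnoviz*, *pes*, *mefiz*); -is when the stem ends in a non-sibilant consonant (*ribhifav*, *rajed*, *uzeb*); -ere when the stem ends in a vowel (*hilnewse*, *ufi*).
*gofros*: final sound = /s/, a sibilant → -oj → *gofrosoj*.
*lodud*: final sound = /d/, a non-sibilant consonant → -is → *lodudis*.
Since the final sound of *lumwuni* is /i/ (a vowel), it takes -ere, giving *lumwuniere*.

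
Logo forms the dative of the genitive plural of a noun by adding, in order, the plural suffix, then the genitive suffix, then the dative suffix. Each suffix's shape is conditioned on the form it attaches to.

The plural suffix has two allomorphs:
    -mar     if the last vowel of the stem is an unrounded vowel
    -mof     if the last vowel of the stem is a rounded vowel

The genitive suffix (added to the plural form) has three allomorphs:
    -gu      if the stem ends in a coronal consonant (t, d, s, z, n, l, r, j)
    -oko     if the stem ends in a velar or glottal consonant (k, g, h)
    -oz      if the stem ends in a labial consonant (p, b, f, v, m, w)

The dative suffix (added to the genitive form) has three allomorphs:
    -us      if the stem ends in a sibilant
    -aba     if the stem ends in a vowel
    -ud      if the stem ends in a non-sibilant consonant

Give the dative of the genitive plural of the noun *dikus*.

dikusmofozus

The last vowel of *dikus* is /u/, which is a rounded vowel, so the plural suffix is -mof, giving *dikusmof*.
The final consonant of the plural form *dikusmof* is /f/, which is labial, so the genitive suffix is -oz, giving *dikusmofoz*.
The final sound of the genitive form *dikusmofoz* is /z/, which is a sibilant, so the dative suffix is -us, giving *dikusmofozus*.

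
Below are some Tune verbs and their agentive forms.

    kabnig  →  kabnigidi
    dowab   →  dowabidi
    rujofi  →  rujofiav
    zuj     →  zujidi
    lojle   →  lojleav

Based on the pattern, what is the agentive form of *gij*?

gijidi

The pattern is consonant vs. vowel: -idi when the stem ends in a consonant (*kabnig*, *dowab*, *zuj*); -av when the stem ends in a vowel (*rujofi*, *lojle*).
Since the final sound of *gij* is /j/ (a consonant), it takes -idi, giving *gijidi*.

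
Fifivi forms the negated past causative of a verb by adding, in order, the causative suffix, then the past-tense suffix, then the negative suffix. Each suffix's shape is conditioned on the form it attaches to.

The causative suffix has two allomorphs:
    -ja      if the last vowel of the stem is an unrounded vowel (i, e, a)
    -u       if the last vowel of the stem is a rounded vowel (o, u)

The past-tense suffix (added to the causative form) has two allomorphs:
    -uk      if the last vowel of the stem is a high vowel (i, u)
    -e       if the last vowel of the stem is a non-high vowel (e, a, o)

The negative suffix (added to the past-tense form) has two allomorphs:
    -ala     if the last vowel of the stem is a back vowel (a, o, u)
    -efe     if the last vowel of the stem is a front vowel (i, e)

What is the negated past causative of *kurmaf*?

*kurmaf*: last vowel = /a/, an unrounded vowel → -ja → *kurmafja*.
Since the last vowel of the causative form *kurmafja* is /a/ (a non-high vowel), it takes -e, giving *kurmafjae*.
The past-tense form *kurmafjae* — last vowel /e/ (a front vowel) → -efe → *kurmafjaeefe*.

kurmafjaeefe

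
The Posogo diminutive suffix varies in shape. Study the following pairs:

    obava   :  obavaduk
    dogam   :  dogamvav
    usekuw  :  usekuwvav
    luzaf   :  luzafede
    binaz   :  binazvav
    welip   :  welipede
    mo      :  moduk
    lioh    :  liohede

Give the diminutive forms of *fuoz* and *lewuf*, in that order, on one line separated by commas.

Looking at the final sound of each stem: -ede when the stem ends in a voiceless consonant (*luzaf*, *welip*, *lioh*); -vav when the stem ends in a voiced consonant (*dogam*, *usekuw*, *binaz*); -duk when the stem ends in a vowel (*obava*, *mo*).
The final sound of *fuoz* is /z/, which is a voiced consonant, so the suffix is -vav, giving *fuozvav*.
*lewuf*: final sound = /f/, a voiceless consonant → -ede → *lewufede*.

fuozvav, lewufede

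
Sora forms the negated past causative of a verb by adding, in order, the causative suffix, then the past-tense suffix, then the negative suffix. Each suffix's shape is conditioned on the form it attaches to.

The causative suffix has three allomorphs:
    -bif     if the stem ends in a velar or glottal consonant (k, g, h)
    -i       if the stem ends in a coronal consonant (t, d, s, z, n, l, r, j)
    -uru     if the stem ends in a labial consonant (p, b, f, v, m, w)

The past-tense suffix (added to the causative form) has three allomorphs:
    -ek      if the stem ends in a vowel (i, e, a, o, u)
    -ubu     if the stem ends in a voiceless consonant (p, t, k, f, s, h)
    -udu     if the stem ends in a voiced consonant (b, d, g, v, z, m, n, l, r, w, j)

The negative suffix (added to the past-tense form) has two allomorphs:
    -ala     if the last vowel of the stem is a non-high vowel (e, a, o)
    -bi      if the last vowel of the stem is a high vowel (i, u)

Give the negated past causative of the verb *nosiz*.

Since the final consonant of *nosiz* is /z/ (coronal), it takes -i, giving *nosizi*.
The causative form *nosizi*: final sound = /i/, a vowel → -ek → *nosiziek*.
The last vowel of the past-tense form *nosiziek* is /e/, which is a non-high vowel, so the negative suffix is -ala, giving *nosiziekala*.

nosiziekala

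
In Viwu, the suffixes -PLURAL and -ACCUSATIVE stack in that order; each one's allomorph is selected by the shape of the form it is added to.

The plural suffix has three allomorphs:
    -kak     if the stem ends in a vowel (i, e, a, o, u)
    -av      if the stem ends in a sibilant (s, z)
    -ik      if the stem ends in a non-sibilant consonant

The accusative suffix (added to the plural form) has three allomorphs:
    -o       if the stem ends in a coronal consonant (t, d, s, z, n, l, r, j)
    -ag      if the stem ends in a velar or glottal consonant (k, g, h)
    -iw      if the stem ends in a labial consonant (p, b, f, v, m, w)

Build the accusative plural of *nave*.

Since the final sound of *nave* is /e/ (a vowel), it takes -kak, giving *navekak*.
Since the final consonant of the plural form *navekak* is /k/ (velar/glottal), it takes -ag, giving *navekakag*.

navekakag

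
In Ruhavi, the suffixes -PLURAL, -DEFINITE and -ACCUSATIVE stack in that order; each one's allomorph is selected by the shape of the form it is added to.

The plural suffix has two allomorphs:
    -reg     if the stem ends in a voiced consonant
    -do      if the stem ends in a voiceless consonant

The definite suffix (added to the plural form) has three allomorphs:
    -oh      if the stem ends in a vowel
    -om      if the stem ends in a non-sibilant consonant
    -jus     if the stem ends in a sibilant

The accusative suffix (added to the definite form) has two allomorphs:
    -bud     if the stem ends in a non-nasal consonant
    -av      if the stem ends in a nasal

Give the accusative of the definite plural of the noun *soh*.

sohdoohbud

The final consonant of *soh* is /h/, which is voiceless, so the plural suffix is -do, giving *sohdo*.
The final sound of the plural form *sohdo* is /o/, which is a vowel, so the definite suffix is -oh, giving *sohdooh*.
The final consonant of the definite form *sohdooh* is /h/, which is non-nasal, so the accusative suffix is -bud, giving *sohdoohbud*.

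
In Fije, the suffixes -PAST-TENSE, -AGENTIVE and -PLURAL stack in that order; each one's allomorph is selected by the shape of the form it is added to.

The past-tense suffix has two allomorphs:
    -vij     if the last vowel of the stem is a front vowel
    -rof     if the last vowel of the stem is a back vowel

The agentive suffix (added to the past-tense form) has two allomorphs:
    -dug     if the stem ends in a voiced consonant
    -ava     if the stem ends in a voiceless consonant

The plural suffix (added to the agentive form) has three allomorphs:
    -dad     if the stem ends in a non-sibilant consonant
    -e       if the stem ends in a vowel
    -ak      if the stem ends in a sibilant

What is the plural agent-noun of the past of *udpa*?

udparofavae

Since the last vowel of *udpa* is /a/ (a back vowel), it takes -rof, giving *udparof*.
Since the final consonant of the past-tense form *udparof* is /f/ (voiceless), it takes -ava, giving *udparofava*.
Since the final sound of the agentive form *udparofava* is /a/ (a vowel), it takes -e, giving *udparofavae*.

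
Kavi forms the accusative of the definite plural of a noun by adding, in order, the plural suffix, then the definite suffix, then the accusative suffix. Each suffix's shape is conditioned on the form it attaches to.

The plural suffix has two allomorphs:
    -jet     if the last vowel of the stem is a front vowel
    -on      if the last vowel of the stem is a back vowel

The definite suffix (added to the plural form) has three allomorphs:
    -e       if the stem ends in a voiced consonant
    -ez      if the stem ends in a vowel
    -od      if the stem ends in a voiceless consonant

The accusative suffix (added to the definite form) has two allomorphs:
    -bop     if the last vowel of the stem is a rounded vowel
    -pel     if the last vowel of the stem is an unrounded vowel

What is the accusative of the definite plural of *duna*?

The last vowel of *duna* is /a/, which is a back vowel, so the plural suffix is -on, giving *dunaon*.
Since the final sound of the plural form *dunaon* is /n/ (a voiced consonant), it takes -e, giving *dunaone*.
Since the last vowel of the definite form *dunaone* is /e/ (an unrounded vowel), it takes -pel, giving *dunaonepel*.

dunaonepel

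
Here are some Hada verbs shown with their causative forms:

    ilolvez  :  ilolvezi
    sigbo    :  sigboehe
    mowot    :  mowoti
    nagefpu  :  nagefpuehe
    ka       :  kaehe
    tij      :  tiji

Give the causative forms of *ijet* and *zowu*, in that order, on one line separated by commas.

Looking at the final sound of each stem: -i when the stem ends in a consonant (*ilolvez*, *mowot*, *tij*); -ehe when the stem ends in a vowel (*sigbo*, *nagefpu*, *ka*).
Since the final sound of *ijet* is /t/ (a consonant), it takes -i, giving *ijeti*.
*zowu* — final sound /u/ (a vowel) → -ehe → *zowuehe*.

ijeti, zowuehe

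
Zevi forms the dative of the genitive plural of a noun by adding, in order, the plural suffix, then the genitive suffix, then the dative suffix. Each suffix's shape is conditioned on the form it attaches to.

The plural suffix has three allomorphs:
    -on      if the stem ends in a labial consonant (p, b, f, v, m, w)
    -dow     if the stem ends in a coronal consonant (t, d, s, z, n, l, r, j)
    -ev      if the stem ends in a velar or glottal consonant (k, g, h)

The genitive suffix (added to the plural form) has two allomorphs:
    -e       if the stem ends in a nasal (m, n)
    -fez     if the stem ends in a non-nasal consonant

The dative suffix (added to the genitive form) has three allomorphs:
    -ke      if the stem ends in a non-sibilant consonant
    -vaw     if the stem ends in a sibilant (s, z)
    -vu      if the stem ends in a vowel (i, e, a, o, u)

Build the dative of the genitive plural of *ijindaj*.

The final consonant of *ijindaj* is /j/, which is coronal, so the plural suffix is -dow, giving *ijindajdow*.
The final consonant of the plural form *ijindajdow* is /w/, which is non-nasal, so the genitive suffix is -fez, giving *ijindajdowfez*.
Since the final sound of the genitive form *ijindajdowfez* is /z/ (a sibilant), it takes -vaw, giving *ijindajdowfezvaw*.

ijindajdowfezvaw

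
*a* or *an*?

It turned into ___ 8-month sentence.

The indefinite article is chosen by the initial *sound* of the following word, not its spelling.
The number *8* is spoken "eight", beginning with /eɪt/ — a vowel sound.
So the article is *an*: It turned into an 8-month sentence.

an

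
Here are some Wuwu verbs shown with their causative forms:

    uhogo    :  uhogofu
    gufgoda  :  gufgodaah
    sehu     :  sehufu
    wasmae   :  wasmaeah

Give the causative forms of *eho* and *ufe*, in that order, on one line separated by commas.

The pattern is rounding harmony: -fu when the last vowel of the stem is a rounded vowel (*uhogo*, *sehu*); -ah when the last vowel of the stem is an unrounded vowel (*gufgoda*, *wasmae*).
The last vowel of *eho* is /o/, which is a rounded vowel, so the suffix is -fu, giving *ehofu*.
*ufe* — last vowel /e/ (an unrounded vowel) → -ah → *ufeah*.

ehofu, ufeah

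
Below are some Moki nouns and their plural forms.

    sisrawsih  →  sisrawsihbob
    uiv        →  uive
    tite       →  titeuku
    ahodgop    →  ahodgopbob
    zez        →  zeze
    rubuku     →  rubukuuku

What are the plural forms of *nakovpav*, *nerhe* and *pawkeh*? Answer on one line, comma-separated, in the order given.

The alternation tracks the final sound of the stem — -bob when the stem ends in a voiceless consonant (*sisrawsih*, *ahodgop*); -e when the stem ends in a voiced consonant (*uiv*, *zez*); -uku when the stem ends in a vowel (*tite*, *rubuku*).
The final sound of *nakovpav* is /v/, which is a voiced consonant, so the suffix is -e, giving *nakovpave*.
*nerhe*: final sound = /e/, a vowel → -uku → *nerheuku*.
Since the final sound of *pawkeh* is /h/ (a voiceless consonant), it takes -bob, giving *pawkehbob*.

nakovpave, nerheuku, pawkehbob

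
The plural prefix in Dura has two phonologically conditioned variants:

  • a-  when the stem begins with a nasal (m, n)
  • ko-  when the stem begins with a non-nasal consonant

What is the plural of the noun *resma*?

Since the first consonant of *resma* is /r/ (non-nasal), it takes ko-, giving *koresma*.

koresma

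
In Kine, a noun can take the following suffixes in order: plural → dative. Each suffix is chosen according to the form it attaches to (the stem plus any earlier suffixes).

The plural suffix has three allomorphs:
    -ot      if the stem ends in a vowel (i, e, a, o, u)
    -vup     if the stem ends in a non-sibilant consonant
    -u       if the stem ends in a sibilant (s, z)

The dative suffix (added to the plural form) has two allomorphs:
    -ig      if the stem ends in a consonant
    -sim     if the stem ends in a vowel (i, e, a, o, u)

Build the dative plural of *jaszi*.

Since the final sound of *jaszi* is /i/ (a vowel), it takes -ot, giving *jasziot*.
Since the final sound of the plural form *jasziot* is /t/ (a consonant), it takes -ig, giving *jasziotig*.

jasziotig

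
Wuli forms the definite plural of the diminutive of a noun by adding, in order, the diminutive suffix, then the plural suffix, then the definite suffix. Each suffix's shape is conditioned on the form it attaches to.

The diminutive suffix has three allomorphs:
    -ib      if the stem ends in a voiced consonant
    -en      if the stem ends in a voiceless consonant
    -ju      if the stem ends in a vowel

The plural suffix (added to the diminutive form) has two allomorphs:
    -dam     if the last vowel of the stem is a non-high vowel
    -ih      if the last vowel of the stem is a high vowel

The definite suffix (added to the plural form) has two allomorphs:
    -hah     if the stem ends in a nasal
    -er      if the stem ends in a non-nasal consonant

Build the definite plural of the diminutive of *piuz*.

piuzibiher

The final sound of *piuz* is /z/, which is a voiced consonant, so the diminutive suffix is -ib, giving *piuzib*.
The diminutive form *piuzib*: last vowel = /i/, a high vowel → -ih → *piuzibih*.
Since the final consonant of the plural form *piuzibih* is /h/ (non-nasal), it takes -er, giving *piuzibiher*.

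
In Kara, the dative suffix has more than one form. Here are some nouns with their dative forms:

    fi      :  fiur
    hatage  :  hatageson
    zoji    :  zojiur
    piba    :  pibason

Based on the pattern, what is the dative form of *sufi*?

sufiur

The suffix is conditioned by the last vowel: -ur when the last vowel of the stem is a high vowel (*fi*, *zoji*); -son when the last vowel of the stem is a non-high vowel (*hatage*, *piba*).
Since the last vowel of *sufi* is /i/ (a high vowel), it takes -ur, giving *sufiur*.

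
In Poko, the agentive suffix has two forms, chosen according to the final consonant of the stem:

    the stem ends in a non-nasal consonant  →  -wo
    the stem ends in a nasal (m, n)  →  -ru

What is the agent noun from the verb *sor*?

sorwo

Since the final consonant of *sor* is /r/ (non-nasal), it takes -wo, giving *sorwo*.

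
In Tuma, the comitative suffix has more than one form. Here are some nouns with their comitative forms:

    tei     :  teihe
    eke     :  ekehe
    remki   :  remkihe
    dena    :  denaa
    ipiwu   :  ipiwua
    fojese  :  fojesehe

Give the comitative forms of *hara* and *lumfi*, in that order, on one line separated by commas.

The alternation tracks the last vowel of the stem — -he when the last vowel of the stem is a front vowel (*tei*, *eke*, *remki*, *fojese*); -a when the last vowel of the stem is a back vowel (*dena*, *ipiwu*).
Since the last vowel of *hara* is /a/ (a back vowel), it takes -a, giving *haraa*.
*lumfi*: last vowel = /i/, a front vowel → -he → *lumfihe*.

haraa, lumfihe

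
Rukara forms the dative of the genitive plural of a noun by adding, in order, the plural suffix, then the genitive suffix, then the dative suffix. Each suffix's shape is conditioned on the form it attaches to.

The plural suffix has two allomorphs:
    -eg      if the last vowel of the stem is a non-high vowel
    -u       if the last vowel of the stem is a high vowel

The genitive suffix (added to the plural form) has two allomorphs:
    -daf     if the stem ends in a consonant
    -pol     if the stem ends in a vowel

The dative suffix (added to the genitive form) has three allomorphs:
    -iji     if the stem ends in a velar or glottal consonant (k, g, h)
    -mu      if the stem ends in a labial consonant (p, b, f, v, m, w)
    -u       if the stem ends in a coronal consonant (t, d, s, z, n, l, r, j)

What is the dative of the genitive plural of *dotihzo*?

The last vowel of *dotihzo* is /o/, which is a non-high vowel, so the plural suffix is -eg, giving *dotihzoeg*.
The final sound of the plural form *dotihzoeg* is /g/, which is a consonant, so the genitive suffix is -daf, giving *dotihzoegdaf*.
The genitive form *dotihzoegdaf* — final consonant /f/ (labial) → -mu → *dotihzoegdafmu*.

dotihzoegdafmu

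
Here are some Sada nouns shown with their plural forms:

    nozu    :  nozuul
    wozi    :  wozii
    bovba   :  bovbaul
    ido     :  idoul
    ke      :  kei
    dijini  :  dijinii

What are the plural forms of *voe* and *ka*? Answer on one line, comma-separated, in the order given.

Looking at the last vowel of each stem: -i when the last vowel of the stem is a front vowel (*wozi*, *ke*, *dijini*); -ul when the last vowel of the stem is a back vowel (*nozu*, *bovba*, *ido*).
*voe*: last vowel = /e/, a front vowel → -i → *voei*.
*ka*: last vowel = /a/, a back vowel → -ul → *kaul*.

voei, kaul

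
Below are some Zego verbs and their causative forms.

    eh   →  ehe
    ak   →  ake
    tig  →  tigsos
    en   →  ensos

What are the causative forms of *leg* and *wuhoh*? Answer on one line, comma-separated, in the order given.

Looking at the final consonant of each stem: -e when the stem ends in a voiceless consonant (*eh*, *ak*); -sos when the stem ends in a voiced consonant (*tig*, *en*).
*leg* — final consonant /g/ (voiced) → -sos → *legsos*.
*wuhoh* — final consonant /h/ (voiceless) → -e → *wuhohe*.

legsos, wuhohe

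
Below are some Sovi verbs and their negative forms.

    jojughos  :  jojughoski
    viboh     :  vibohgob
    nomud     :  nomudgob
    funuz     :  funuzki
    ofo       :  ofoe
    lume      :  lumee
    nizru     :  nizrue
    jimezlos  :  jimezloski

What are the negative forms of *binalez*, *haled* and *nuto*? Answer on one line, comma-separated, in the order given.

The pattern is sibilance of the final sound: -ki when the stem ends in a sibilant (*jojughos*, *funuz*, *jimezlos*); -gob when the stem ends in a non-sibilant consonant (*viboh*, *nomud*); -e when the stem ends in a vowel (*ofo*, *lume*, *nizru*).
*binalez* — final sound /z/ (a sibilant) → -ki → *binalezki*.
*haled* — final sound /d/ (a non-sibilant consonant) → -gob → *haledgob*.
*nuto* — final sound /o/ (a vowel) → -e → *nutoe*.

binalezki, haledgob, nutoe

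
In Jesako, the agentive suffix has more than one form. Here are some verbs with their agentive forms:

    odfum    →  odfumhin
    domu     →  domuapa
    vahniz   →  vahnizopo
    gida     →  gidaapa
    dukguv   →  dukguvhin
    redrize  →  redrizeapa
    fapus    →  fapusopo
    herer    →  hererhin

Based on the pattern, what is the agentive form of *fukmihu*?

fukmihuapa

Looking at the final sound of each stem: -opo when the stem ends in a sibilant (*vahniz*, *fapus*); -hin when the stem ends in a non-sibilant consonant (*odfum*, *dukguv*, *herer*); -apa when the stem ends in a vowel (*domu*, *gida*, *redrize*).
The final sound of *fukmihu* is /u/, which is a vowel, so the suffix is -apa, giving *fukmihuapa*.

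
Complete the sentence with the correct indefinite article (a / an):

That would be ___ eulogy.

a

The indefinite article is chosen by the initial *sound* of the following word, not its spelling.
*eulogy* begins with the sound /juː/ (eu pronounced /juː/) — a consonant sound.
So the article is *a*: That would be a eulogy.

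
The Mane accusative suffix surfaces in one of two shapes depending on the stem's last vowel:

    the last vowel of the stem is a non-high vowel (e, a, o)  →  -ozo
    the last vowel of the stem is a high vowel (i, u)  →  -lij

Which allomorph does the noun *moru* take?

*moru* — last vowel /u/ (a high vowel) → -lij.

-lij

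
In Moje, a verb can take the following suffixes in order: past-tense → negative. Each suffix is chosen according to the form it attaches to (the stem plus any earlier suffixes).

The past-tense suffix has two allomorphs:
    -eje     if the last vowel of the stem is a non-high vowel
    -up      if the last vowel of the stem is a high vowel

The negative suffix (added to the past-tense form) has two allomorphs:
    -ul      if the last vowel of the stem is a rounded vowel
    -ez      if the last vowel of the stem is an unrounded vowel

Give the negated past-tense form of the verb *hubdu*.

*hubdu*: last vowel = /u/, a high vowel → -up → *hubduup*.
The last vowel of the past-tense form *hubduup* is /u/, which is a rounded vowel, so the negative suffix is -ul, giving *hubduupul*.

hubduupul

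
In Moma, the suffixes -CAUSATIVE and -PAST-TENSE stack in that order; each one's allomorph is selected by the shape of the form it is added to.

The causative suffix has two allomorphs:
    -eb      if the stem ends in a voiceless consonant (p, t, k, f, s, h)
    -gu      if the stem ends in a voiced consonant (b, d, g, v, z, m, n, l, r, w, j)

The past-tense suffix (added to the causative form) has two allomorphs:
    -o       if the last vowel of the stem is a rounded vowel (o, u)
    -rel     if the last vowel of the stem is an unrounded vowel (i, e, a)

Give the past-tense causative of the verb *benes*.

benesebrel

Since the final consonant of *benes* is /s/ (voiceless), it takes -eb, giving *beneseb*.
Since the last vowel of the causative form *beneseb* is /e/ (an unrounded vowel), it takes -rel, giving *benesebrel*.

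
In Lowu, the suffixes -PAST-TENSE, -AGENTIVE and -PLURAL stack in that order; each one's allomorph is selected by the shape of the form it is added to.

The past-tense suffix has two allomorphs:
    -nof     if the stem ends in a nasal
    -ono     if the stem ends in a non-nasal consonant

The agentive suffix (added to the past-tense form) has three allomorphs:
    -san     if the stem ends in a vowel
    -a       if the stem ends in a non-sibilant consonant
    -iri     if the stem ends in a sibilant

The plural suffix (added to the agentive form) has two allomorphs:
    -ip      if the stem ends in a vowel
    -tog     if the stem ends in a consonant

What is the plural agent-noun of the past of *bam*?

*bam*: final consonant = /m/, a nasal → -nof → *bamnof*.
The final sound of the past-tense form *bamnof* is /f/, which is a non-sibilant consonant, so the agentive suffix is -a, giving *bamnofa*.
The agentive form *bamnofa*: final sound = /a/, a vowel → -ip → *bamnofaip*.

bamnofaip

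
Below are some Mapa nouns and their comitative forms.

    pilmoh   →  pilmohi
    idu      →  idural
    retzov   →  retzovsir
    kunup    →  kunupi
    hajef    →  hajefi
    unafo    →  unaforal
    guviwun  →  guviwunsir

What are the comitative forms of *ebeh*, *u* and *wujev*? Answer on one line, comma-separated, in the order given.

ebehi, ural, wujevsir

The pattern is voicing of the final sound: -i when the stem ends in a voiceless consonant (*pilmoh*, *kunup*, *hajef*); -sir when the stem ends in a voiced consonant (*retzov*, *guviwun*); -ral when the stem ends in a vowel (*idu*, *unafo*).
*ebeh* — final sound /h/ (a voiceless consonant) → -i → *ebehi*.
Since the final sound of *u* is /u/ (a vowel), it takes -ral, giving *ural*.
The final sound of *wujev* is /v/, which is a voiced consonant, so the suffix is -sir, giving *wujevsir*.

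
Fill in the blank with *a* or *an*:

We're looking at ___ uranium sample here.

The indefinite article is chosen by the initial *sound* of the following word, not its spelling.
*uranium* begins with the sound /jʊ/ (u pronounced /jʊ/) — a consonant sound.
So the article is *a*: We're looking at a uranium sample here.

a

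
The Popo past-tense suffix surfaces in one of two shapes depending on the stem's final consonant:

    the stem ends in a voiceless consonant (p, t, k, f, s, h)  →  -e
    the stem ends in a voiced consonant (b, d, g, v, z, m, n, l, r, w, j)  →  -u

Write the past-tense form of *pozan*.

pozanu

The final consonant of *pozan* is /n/, which is voiced, so the suffix is -u, giving *pozanu*.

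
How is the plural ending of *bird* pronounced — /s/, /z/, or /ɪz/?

The stem *bird* ends in a voiced non-sibilant sound.
The plural suffix surfaces as /ɪz/ after sibilants, /s/ after other voiceless consonants, and /z/ after other voiced sounds.
So the plural -s on *bird* is pronounced /z/.

/z/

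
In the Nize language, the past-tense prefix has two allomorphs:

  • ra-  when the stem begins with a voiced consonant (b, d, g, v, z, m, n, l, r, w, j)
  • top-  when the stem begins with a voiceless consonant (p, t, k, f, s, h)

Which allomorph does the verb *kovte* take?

*kovte*: first consonant = /k/, voiceless → top-.

top-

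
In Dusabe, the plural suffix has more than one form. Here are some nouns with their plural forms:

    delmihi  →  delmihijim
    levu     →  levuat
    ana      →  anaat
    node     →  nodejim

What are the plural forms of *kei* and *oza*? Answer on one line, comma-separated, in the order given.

The alternation tracks the last vowel of the stem — -jim when the last vowel of the stem is a front vowel (*delmihi*, *node*); -at when the last vowel of the stem is a back vowel (*levu*, *ana*).
*kei* — last vowel /i/ (a front vowel) → -jim → *keijim*.
*oza*: last vowel = /a/, a back vowel → -at → *ozaat*.

keijim, ozaat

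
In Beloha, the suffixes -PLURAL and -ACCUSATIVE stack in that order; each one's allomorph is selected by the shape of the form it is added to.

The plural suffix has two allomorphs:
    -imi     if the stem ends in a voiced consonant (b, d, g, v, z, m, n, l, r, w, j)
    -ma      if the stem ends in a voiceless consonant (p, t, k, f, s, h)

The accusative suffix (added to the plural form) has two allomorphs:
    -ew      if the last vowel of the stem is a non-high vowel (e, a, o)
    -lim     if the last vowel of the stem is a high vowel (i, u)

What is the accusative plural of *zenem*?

Since the final consonant of *zenem* is /m/ (voiced), it takes -imi, giving *zenemimi*.
The last vowel of the plural form *zenemimi* is /i/, which is a high vowel, so the accusative suffix is -lim, giving *zenemimilim*.

zenemimilim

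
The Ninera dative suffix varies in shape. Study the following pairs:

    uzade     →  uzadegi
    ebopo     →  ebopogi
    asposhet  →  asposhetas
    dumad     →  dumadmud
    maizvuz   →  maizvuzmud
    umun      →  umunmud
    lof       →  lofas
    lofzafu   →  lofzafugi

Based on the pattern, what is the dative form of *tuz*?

The suffix is conditioned by the final sound: -as when the stem ends in a voiceless consonant (*asposhet*, *lof*); -mud when the stem ends in a voiced consonant (*dumad*, *maizvuz*, *umun*); -gi when the stem ends in a vowel (*uzade*, *ebopo*, *lofzafu*).
Since the final sound of *tuz* is /z/ (a voiced consonant), it takes -mud, giving *tuzmud*.

tuzmud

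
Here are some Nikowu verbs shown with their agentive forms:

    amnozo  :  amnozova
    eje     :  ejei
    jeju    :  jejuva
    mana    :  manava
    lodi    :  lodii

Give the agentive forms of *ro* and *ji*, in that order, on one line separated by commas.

The suffix is conditioned by the last vowel: -i when the last vowel of the stem is a front vowel (*eje*, *lodi*); -va when the last vowel of the stem is a back vowel (*amnozo*, *jeju*, *mana*).
The last vowel of *ro* is /o/, which is a back vowel, so the suffix is -va, giving *rova*.
Since the last vowel of *ji* is /i/ (a front vowel), it takes -i, giving *jii*.

rova, jii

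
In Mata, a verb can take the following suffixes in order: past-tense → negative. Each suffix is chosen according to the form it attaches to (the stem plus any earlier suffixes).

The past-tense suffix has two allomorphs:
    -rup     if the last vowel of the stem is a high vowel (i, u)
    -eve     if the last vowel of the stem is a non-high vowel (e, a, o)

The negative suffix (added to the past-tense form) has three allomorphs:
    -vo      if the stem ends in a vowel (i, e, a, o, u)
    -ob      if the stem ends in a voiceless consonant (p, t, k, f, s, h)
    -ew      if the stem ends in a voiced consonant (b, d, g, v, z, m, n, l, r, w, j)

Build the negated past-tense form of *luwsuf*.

luwsufrupob

The last vowel of *luwsuf* is /u/, which is a high vowel, so the past-tense suffix is -rup, giving *luwsufrup*.
The past-tense form *luwsufrup*: final sound = /p/, a voiceless consonant → -ob → *luwsufrupob*.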